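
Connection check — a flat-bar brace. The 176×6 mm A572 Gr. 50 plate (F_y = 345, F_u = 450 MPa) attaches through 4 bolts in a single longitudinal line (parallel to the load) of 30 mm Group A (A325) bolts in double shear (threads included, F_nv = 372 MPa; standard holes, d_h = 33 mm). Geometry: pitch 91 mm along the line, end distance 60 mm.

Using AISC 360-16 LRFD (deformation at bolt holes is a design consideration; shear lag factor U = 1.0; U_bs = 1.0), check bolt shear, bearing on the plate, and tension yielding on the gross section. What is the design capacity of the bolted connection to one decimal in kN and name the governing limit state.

327.9 kN (gross-section yield governs)

Bolt shear: A_b = π(30)²/4 = 706.86 mm². φR_n = 0.75 × 372 × 706.86 × 4 × 2 = 1577.7 kN.
Bearing (6 mm plate, F_u = 450 MPa): end bolts L_c = 60 − 33/2 = 43.5, R_n = min(1.2×43.5×6×450, 2.4×30×6×450) = 140.94 kN/bolt; interior L_c = 91 − 33 = 58, R_n = 187.92 kN/bolt. φR_n = 0.75 × (1×140.94 + 3×187.92) = 528.5 kN.
Tension yield (gross): A_g = 176×6 = 1056 mm². φR_n = 0.90 × 345 × 1056 = 327.9 kN.
Governing: min(1577.7, 528.5, 327.9) = 327.9 kN → gross-section yield.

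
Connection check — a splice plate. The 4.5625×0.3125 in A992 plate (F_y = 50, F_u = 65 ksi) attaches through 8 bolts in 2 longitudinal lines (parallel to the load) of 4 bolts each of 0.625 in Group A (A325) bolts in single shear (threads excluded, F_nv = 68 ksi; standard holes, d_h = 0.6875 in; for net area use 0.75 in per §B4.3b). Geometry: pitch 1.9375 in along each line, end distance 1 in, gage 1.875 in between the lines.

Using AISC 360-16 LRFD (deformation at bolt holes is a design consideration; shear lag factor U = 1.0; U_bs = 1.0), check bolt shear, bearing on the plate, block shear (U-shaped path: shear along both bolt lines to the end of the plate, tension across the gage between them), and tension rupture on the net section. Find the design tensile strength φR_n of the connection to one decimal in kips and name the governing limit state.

Bolt shear: A_b = π(0.625)²/4 = 0.3068 in². φR_n = 0.75 × 68 × 0.3068 × 8 × 1 = 125.2 kips.
Bearing (0.3125 in plate, F_u = 65 ksi): end bolts L_c = 1 − 0.6875/2 = 0.65625, R_n = min(1.2×0.65625×0.3125×65, 2.4×0.625×0.3125×65) = 15.996 kips/bolt; interior L_c = 1.9375 − 0.6875 = 1.25, R_n = 30.469 kips/bolt. φR_n = 0.75 × (2×15.996 + 6×30.469) = 161.1 kips.
Block shear: shear path 2×[1+3×1.9375] = 2×6.8125 in, A_gv = 4.2578, A_nv = 2×(6.8125 − 3.5×0.75)×0.3125 = 2.6172 in²; tension across gage: (1.875 − 1×0.75)×0.3125 = 0.35156 in². R_n = min(0.6×65×2.6172, 0.6×50×4.2578) + 1.0×65×0.35156 = min(102.07, 127.73) + 22.851 = 124.92 kips. φR_n = 0.75 × 124.92 = 93.7 kips.
Tension rupture (net): A_n = (4.5625 − 2×0.75)×0.3125 = 0.95703 in² (U = 1.0, A_e = A_n). φR_n = 0.75 × 65 × 0.95703 = 46.7 kips.
Governing: min(125.2, 161.1, 93.7, 46.7) = 46.7 kips → net-section rupture.

46.7 kips (net-section rupture governs)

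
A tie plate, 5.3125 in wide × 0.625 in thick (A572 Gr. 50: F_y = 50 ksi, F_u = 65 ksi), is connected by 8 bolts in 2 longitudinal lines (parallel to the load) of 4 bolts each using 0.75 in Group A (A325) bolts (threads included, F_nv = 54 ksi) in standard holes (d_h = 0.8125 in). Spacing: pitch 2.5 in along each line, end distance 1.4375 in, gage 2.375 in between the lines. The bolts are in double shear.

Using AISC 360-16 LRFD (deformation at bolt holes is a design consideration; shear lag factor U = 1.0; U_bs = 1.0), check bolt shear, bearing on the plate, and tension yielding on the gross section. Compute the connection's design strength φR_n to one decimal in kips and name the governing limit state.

149.4 kips (gross-section yield governs)

Bolt shear: A_b = π(0.75)²/4 = 0.44179 in². φR_n = 0.75 × 54 × 0.44179 × 8 × 2 = 286.3 kips.
Bearing (0.625 in plate, F_u = 65 ksi): end bolts L_c = 1.4375 − 0.8125/2 = 1.03125, R_n = min(1.2×1.03125×0.625×65, 2.4×0.75×0.625×65) = 50.273 kips/bolt; interior L_c = 2.5 − 0.8125 = 1.6875, R_n = 73.125 kips/bolt. φR_n = 0.75 × (2×50.273 + 6×73.125) = 404.5 kips.
Tension yield (gross): A_g = 5.3125×0.625 = 3.3203 in². φR_n = 0.90 × 50 × 3.3203 = 149.4 kips.
Governing: min(286.3, 404.5, 149.4) = 149.4 kips → gross-section yield.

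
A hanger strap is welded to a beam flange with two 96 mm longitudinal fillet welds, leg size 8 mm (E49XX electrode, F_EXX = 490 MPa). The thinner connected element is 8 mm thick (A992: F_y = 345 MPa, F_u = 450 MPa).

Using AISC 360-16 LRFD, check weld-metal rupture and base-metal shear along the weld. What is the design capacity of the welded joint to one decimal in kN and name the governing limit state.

Weld metal: throat = 0.707×8 = 5.656 mm, L = 2×96 = 192 mm. φR_n = 0.75 × 0.6 × 490 × 5.656 × 192 = 239.5 kN.
Base metal shear (8 mm plate): yield φR_n = 1.0×0.6×345×8×192 = 318.0 kN; rupture φR_n = 0.75×0.6×450×8×192 = 311.0 kN; take 311.0 kN (rupture).
Governing: min(239.5, 311.0) = 239.5 kN → weld metal.

239.5 kN (weld metal governs)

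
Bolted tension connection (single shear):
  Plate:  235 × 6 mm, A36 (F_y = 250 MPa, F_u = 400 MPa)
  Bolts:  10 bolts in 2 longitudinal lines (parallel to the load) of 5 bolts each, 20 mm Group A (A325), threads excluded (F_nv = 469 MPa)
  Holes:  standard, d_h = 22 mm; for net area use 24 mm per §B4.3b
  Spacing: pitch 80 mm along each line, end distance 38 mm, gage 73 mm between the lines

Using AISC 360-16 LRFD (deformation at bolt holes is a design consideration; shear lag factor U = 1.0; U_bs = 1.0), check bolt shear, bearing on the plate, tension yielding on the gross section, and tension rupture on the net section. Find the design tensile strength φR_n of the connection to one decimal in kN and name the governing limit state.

Bolt shear: A_b = π(20)²/4 = 314.16 mm². φR_n = 0.75 × 469 × 314.16 × 10 × 1 = 1105.1 kN.
Bearing (6 mm plate, F_u = 400 MPa): end bolts L_c = 38 − 22/2 = 27, R_n = min(1.2×27×6×400, 2.4×20×6×400) = 77.76 kN/bolt; interior L_c = 80 − 22 = 58, R_n = 115.2 kN/bolt. φR_n = 0.75 × (2×77.76 + 8×115.2) = 807.8 kN.
Tension yield (gross): A_g = 235×6 = 1410 mm². φR_n = 0.90 × 250 × 1410 = 317.3 kN.
Tension rupture (net): A_n = (235 − 2×24)×6 = 1122 mm² (U = 1.0, A_e = A_n). φR_n = 0.75 × 400 × 1122 = 336.6 kN.
Governing: min(1105.1, 807.8, 317.3, 336.6) = 317.3 kN → gross-section yield.

317.3 kN (gross-section yield governs)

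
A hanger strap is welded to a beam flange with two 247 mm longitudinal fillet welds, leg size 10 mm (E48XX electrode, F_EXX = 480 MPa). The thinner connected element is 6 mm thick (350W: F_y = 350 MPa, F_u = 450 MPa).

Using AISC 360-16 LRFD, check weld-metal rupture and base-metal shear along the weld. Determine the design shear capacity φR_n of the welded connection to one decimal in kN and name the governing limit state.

Weld metal: throat = 0.707×10 = 7.07 mm, L = 2×247 = 494 mm. φR_n = 0.75 × 0.6 × 480 × 7.07 × 494 = 754.4 kN.
Base metal shear (6 mm plate): yield φR_n = 1.0×0.6×350×6×494 = 622.4 kN; rupture φR_n = 0.75×0.6×450×6×494 = 600.2 kN; take 600.2 kN (rupture).
Governing: min(754.4, 600.2) = 600.2 kN → base-metal shear.

600.2 kN (base-metal shear governs)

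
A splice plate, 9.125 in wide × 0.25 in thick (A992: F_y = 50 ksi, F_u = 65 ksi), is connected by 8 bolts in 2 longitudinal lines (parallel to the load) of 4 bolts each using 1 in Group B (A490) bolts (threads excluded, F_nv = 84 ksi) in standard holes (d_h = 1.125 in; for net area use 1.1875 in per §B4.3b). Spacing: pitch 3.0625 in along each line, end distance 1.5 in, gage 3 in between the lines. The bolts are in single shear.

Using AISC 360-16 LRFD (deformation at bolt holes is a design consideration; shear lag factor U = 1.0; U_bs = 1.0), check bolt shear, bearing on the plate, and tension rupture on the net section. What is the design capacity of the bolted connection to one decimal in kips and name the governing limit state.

82.3 kips (net-section rupture governs)

Bolt shear: A_b = π(1)²/4 = 0.7854 in². φR_n = 0.75 × 84 × 0.7854 × 8 × 1 = 395.8 kips.
Bearing (0.25 in plate, F_u = 65 ksi): end bolts L_c = 1.5 − 1.125/2 = 0.9375, R_n = min(1.2×0.9375×0.25×65, 2.4×1×0.25×65) = 18.281 kips/bolt; interior L_c = 3.0625 − 1.125 = 1.9375, R_n = 37.781 kips/bolt. φR_n = 0.75 × (2×18.281 + 6×37.781) = 197.4 kips.
Tension rupture (net): A_n = (9.125 − 2×1.1875)×0.25 = 1.6875 in² (U = 1.0, A_e = A_n). φR_n = 0.75 × 65 × 1.6875 = 82.3 kips.
Governing: min(395.8, 197.4, 82.3) = 82.3 kips → net-section rupture.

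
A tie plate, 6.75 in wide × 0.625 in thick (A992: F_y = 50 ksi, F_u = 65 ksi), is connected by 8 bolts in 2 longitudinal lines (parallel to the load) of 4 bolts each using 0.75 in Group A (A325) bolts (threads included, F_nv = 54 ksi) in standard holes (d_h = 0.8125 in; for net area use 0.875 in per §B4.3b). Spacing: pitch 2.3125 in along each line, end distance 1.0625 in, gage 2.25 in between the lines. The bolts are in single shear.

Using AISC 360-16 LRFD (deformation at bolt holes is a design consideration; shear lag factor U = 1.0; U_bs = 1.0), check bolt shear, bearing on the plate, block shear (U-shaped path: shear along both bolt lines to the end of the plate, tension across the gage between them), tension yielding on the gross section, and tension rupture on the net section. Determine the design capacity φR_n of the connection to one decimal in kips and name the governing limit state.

143.1 kips (bolt shear governs)

Bolt shear: A_b = π(0.75)²/4 = 0.44179 in². φR_n = 0.75 × 54 × 0.44179 × 8 × 1 = 143.1 kips.
Bearing (0.625 in plate, F_u = 65 ksi): end bolts L_c = 1.0625 − 0.8125/2 = 0.65625, R_n = min(1.2×0.65625×0.625×65, 2.4×0.75×0.625×65) = 31.992 kips/bolt; interior L_c = 2.3125 − 0.8125 = 1.5, R_n = 73.125 kips/bolt. φR_n = 0.75 × (2×31.992 + 6×73.125) = 377.1 kips.
Block shear: shear path 2×[1.0625+3×2.3125] = 2×8 in, A_gv = 10, A_nv = 2×(8 − 3.5×0.875)×0.625 = 6.1719 in²; tension across gage: (2.25 − 1×0.875)×0.625 = 0.85938 in². R_n = min(0.6×65×6.1719, 0.6×50×10) + 1.0×65×0.85938 = min(240.7, 300) + 55.86 = 296.56 kips. φR_n = 0.75 × 296.56 = 222.4 kips.
Tension yield (gross): A_g = 6.75×0.625 = 4.2188 in². φR_n = 0.90 × 50 × 4.2188 = 189.8 kips.
Tension rupture (net): A_n = (6.75 − 2×0.875)×0.625 = 3.125 in² (U = 1.0, A_e = A_n). φR_n = 0.75 × 65 × 3.125 = 152.3 kips.
Governing: min(143.1, 377.1, 222.4, 189.8, 152.3) = 143.1 kips → bolt shear.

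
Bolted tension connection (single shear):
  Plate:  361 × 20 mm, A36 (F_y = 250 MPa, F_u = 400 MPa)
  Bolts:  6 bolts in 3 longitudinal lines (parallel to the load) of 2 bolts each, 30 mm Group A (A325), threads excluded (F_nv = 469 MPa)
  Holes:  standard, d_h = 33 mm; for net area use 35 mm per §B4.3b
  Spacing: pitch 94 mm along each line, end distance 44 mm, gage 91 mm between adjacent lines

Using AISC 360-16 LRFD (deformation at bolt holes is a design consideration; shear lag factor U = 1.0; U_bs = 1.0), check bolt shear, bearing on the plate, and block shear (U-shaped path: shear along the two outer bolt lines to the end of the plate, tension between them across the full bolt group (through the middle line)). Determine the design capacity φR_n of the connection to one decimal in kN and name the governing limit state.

1287.6 kN (block shear governs)

Bolt shear: A_b = π(30)²/4 = 706.86 mm². φR_n = 0.75 × 469 × 706.86 × 6 × 1 = 1491.8 kN.
Bearing (20 mm plate, F_u = 400 MPa): end bolts L_c = 44 − 33/2 = 27.5, R_n = min(1.2×27.5×20×400, 2.4×30×20×400) = 264 kN/bolt; interior L_c = 94 − 33 = 61, R_n = 576 kN/bolt. φR_n = 0.75 × (3×264 + 3×576) = 1890.0 kN.
Block shear: shear path 2×[44+1×94] = 2×138 mm, A_gv = 5520, A_nv = 2×(138 − 1.5×35)×20 = 3420 mm²; tension across gage: (182 − 2×35)×20 = 2240 mm². R_n = min(0.6×400×3420, 0.6×250×5520) + 1.0×400×2240 = min(820.8, 828) + 896 = 1716.8 kN. φR_n = 0.75 × 1716.8 = 1287.6 kN.
Governing: min(1491.8, 1890.0, 1287.6) = 1287.6 kN → block shear.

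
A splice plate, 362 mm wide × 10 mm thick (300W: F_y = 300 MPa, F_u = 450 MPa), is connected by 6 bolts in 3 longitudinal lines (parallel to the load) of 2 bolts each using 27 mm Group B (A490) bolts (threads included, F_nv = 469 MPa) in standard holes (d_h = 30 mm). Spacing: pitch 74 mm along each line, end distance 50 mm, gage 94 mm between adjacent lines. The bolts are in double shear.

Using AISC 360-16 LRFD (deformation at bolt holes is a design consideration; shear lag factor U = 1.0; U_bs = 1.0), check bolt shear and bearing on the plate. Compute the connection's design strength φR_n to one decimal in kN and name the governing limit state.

959.9 kN (bearing governs)

Bolt shear: A_b = π(27)²/4 = 572.56 mm². φR_n = 0.75 × 469 × 572.56 × 6 × 2 = 2416.8 kN.
Bearing (10 mm plate, F_u = 450 MPa): end bolts L_c = 50 − 30/2 = 35, R_n = min(1.2×35×10×450, 2.4×27×10×450) = 189 kN/bolt; interior L_c = 74 − 30 = 44, R_n = 237.6 kN/bolt. φR_n = 0.75 × (3×189 + 3×237.6) = 959.9 kN.
Governing: min(2416.8, 959.9) = 959.9 kN → bearing.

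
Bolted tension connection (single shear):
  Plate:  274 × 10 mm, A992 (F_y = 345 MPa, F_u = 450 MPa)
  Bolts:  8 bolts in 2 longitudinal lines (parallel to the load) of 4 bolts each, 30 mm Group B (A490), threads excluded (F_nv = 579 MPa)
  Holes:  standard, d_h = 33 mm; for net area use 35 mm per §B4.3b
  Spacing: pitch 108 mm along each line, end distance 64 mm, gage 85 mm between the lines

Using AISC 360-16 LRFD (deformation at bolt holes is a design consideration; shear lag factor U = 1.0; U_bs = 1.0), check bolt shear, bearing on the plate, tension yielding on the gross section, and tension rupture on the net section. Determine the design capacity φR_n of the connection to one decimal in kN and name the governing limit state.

Bolt shear: A_b = π(30)²/4 = 706.86 mm². φR_n = 0.75 × 579 × 706.86 × 8 × 1 = 2455.6 kN.
Bearing (10 mm plate, F_u = 450 MPa): end bolts L_c = 64 − 33/2 = 47.5, R_n = min(1.2×47.5×10×450, 2.4×30×10×450) = 256.5 kN/bolt; interior L_c = 108 − 33 = 75, R_n = 324 kN/bolt. φR_n = 0.75 × (2×256.5 + 6×324) = 1842.8 kN.
Tension yield (gross): A_g = 274×10 = 2740 mm². φR_n = 0.90 × 345 × 2740 = 850.8 kN.
Tension rupture (net): A_n = (274 − 2×35)×10 = 2040 mm² (U = 1.0, A_e = A_n). φR_n = 0.75 × 450 × 2040 = 688.5 kN.
Governing: min(2455.6, 1842.8, 850.8, 688.5) = 688.5 kN → net-section rupture.

688.5 kN (net-section rupture governs)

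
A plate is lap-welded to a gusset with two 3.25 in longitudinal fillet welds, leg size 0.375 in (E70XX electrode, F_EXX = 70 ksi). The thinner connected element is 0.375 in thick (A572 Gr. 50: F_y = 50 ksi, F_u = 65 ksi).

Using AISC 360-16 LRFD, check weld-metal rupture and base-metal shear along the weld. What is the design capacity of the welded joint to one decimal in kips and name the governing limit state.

54.3 kips (weld metal governs)

Weld metal: throat = 0.707×0.375 = 0.26513 in, L = 2×3.25 = 6.5 in. φR_n = 0.75 × 0.6 × 70 × 0.26513 × 6.5 = 54.3 kips.
Base metal shear (0.375 in plate): yield φR_n = 1.0×0.6×50×0.375×6.5 = 73.1 kips; rupture φR_n = 0.75×0.6×65×0.375×6.5 = 71.3 kips; take 71.3 kips (rupture).
Governing: min(54.3, 71.3) = 54.3 kips → weld metal.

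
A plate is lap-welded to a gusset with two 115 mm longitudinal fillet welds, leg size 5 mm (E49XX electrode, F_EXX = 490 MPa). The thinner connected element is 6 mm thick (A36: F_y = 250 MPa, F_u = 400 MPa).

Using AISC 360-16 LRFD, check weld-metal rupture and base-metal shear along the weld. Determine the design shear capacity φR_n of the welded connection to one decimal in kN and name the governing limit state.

179.3 kN (weld metal governs)

Weld metal: throat = 0.707×5 = 3.535 mm, L = 2×115 = 230 mm. φR_n = 0.75 × 0.6 × 490 × 3.535 × 230 = 179.3 kN.
Base metal shear (6 mm plate): yield φR_n = 1.0×0.6×250×6×230 = 207.0 kN; rupture φR_n = 0.75×0.6×400×6×230 = 248.4 kN; take 207.0 kN (yield).
Governing: min(179.3, 207.0) = 179.3 kN → weld metal.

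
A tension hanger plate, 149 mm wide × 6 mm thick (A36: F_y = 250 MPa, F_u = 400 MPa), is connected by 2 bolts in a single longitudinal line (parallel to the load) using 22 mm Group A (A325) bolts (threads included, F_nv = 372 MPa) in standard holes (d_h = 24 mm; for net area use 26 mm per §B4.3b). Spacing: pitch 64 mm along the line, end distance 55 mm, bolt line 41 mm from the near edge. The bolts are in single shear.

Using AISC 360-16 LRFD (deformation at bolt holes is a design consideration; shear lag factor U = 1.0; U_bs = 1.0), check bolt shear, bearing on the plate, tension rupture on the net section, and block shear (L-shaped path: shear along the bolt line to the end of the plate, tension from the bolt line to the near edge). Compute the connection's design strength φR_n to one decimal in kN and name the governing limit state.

130.7 kN (block shear governs)

Bolt shear: A_b = π(22)²/4 = 380.13 mm². φR_n = 0.75 × 372 × 380.13 × 2 × 1 = 212.1 kN.
Bearing (6 mm plate, F_u = 400 MPa): end bolts L_c = 55 − 24/2 = 43, R_n = min(1.2×43×6×400, 2.4×22×6×400) = 123.84 kN/bolt; interior L_c = 64 − 24 = 40, R_n = 115.2 kN/bolt. φR_n = 0.75 × (1×123.84 + 1×115.2) = 179.3 kN.
Tension rupture (net): A_n = (149 − 1×26)×6 = 738 mm² (U = 1.0, A_e = A_n). φR_n = 0.75 × 400 × 738 = 221.4 kN.
Block shear: shear path 1×[55+1×64] = 1×119 mm, A_gv = 714, A_nv = 1×(119 − 1.5×26)×6 = 480 mm²; tension to near edge: (41 − 0.5×26)×6 = 168 mm². R_n = min(0.6×400×480, 0.6×250×714) + 1.0×400×168 = min(115.2, 107.1) + 67.2 = 174.3 kN. φR_n = 0.75 × 174.3 = 130.7 kN.
Governing: min(212.1, 179.3, 221.4, 130.7) = 130.7 kN → block shear.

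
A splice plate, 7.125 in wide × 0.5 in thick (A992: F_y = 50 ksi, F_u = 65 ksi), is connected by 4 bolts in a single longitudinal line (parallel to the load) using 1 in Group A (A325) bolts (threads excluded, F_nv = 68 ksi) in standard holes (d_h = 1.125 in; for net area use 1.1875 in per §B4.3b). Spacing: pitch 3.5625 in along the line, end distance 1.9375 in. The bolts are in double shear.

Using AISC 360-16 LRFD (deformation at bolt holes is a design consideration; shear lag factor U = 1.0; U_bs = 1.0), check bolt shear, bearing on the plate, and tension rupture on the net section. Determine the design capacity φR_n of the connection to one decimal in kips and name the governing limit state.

144.7 kips (net-section rupture governs)

Bolt shear: A_b = π(1)²/4 = 0.7854 in². φR_n = 0.75 × 68 × 0.7854 × 4 × 2 = 320.4 kips.
Bearing (0.5 in plate, F_u = 65 ksi): end bolts L_c = 1.9375 − 1.125/2 = 1.375, R_n = min(1.2×1.375×0.5×65, 2.4×1×0.5×65) = 53.625 kips/bolt; interior L_c = 3.5625 − 1.125 = 2.4375, R_n = 78 kips/bolt. φR_n = 0.75 × (1×53.625 + 3×78) = 215.7 kips.
Tension rupture (net): A_n = (7.125 − 1×1.1875)×0.5 = 2.9688 in² (U = 1.0, A_e = A_n). φR_n = 0.75 × 65 × 2.9688 = 144.7 kips.
Governing: min(320.4, 215.7, 144.7) = 144.7 kips → net-section rupture.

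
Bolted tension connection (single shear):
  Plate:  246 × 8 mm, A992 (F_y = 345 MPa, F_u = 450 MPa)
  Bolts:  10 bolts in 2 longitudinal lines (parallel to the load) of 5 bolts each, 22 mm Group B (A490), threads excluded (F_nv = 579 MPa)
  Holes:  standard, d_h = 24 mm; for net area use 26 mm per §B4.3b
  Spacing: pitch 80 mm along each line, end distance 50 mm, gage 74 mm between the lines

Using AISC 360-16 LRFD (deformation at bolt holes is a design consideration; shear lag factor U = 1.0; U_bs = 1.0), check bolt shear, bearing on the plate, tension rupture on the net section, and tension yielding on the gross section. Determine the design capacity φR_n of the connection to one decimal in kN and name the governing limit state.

Bolt shear: A_b = π(22)²/4 = 380.13 mm². φR_n = 0.75 × 579 × 380.13 × 10 × 1 = 1650.7 kN.
Bearing (8 mm plate, F_u = 450 MPa): end bolts L_c = 50 − 24/2 = 38, R_n = min(1.2×38×8×450, 2.4×22×8×450) = 164.16 kN/bolt; interior L_c = 80 − 24 = 56, R_n = 190.08 kN/bolt. φR_n = 0.75 × (2×164.16 + 8×190.08) = 1386.7 kN.
Tension rupture (net): A_n = (246 − 2×26)×8 = 1552 mm² (U = 1.0, A_e = A_n). φR_n = 0.75 × 450 × 1552 = 523.8 kN.
Tension yield (gross): A_g = 246×8 = 1968 mm². φR_n = 0.90 × 345 × 1968 = 611.1 kN.
Governing: min(1650.7, 1386.7, 523.8, 611.1) = 523.8 kN → net-section rupture.

523.8 kN (net-section rupture governs)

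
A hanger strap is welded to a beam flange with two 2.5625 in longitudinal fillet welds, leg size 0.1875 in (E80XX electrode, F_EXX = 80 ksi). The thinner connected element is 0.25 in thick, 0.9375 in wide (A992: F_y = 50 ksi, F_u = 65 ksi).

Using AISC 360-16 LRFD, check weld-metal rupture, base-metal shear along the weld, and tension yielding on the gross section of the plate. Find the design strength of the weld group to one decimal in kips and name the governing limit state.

Weld metal: throat = 0.707×0.1875 = 0.13256 in, L = 2×2.5625 = 5.125 in. φR_n = 0.75 × 0.6 × 80 × 0.13256 × 5.125 = 24.5 kips.
Base metal shear (0.25 in plate): yield φR_n = 1.0×0.6×50×0.25×5.125 = 38.4 kips; rupture φR_n = 0.75×0.6×65×0.25×5.125 = 37.5 kips; take 37.5 kips (rupture).
Tension yield (gross): A_g = 0.9375×0.25 = 0.23438 in². φR_n = 0.90 × 50 × 0.23438 = 10.5 kips.
Governing: min(24.5, 37.5, 10.5) = 10.5 kips → gross-section yield.

10.5 kips (gross-section yield governs)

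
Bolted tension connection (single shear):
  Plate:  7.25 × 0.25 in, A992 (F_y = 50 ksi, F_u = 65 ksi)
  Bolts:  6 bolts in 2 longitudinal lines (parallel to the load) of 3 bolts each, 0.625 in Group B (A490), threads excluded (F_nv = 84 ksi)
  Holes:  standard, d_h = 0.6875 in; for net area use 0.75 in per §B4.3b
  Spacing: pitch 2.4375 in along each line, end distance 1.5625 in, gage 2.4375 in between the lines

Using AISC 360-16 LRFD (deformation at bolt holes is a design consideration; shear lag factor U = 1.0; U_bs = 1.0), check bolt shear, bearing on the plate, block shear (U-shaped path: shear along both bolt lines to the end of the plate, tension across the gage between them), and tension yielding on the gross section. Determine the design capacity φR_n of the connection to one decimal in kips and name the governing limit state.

Bolt shear: A_b = π(0.625)²/4 = 0.3068 in². φR_n = 0.75 × 84 × 0.3068 × 6 × 1 = 116.0 kips.
Bearing (0.25 in plate, F_u = 65 ksi): end bolts L_c = 1.5625 − 0.6875/2 = 1.21875, R_n = min(1.2×1.21875×0.25×65, 2.4×0.625×0.25×65) = 23.766 kips/bolt; interior L_c = 2.4375 − 0.6875 = 1.75, R_n = 24.375 kips/bolt. φR_n = 0.75 × (2×23.766 + 4×24.375) = 108.8 kips.
Block shear: shear path 2×[1.5625+2×2.4375] = 2×6.4375 in, A_gv = 3.2188, A_nv = 2×(6.4375 − 2.5×0.75)×0.25 = 2.2813 in²; tension across gage: (2.4375 − 1×0.75)×0.25 = 0.42188 in². R_n = min(0.6×65×2.2813, 0.6×50×3.2188) + 1.0×65×0.42188 = min(88.971, 96.564) + 27.422 = 116.39 kips. φR_n = 0.75 × 116.39 = 87.3 kips.
Tension yield (gross): A_g = 7.25×0.25 = 1.8125 in². φR_n = 0.90 × 50 × 1.8125 = 81.6 kips.
Governing: min(116.0, 108.8, 87.3, 81.6) = 81.6 kips → gross-section yield.

81.6 kips (gross-section yield governs)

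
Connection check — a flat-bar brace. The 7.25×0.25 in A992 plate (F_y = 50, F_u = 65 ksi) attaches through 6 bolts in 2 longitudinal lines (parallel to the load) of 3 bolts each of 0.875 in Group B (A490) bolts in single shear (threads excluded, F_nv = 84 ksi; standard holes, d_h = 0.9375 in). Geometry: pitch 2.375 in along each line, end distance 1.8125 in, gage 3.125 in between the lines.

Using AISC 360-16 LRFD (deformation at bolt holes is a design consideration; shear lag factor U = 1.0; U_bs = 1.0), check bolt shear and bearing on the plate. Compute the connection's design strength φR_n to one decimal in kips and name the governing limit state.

123.4 kips (bearing governs)

Bolt shear: A_b = π(0.875)²/4 = 0.60132 in². φR_n = 0.75 × 84 × 0.60132 × 6 × 1 = 227.3 kips.
Bearing (0.25 in plate, F_u = 65 ksi): end bolts L_c = 1.8125 − 0.9375/2 = 1.34375, R_n = min(1.2×1.34375×0.25×65, 2.4×0.875×0.25×65) = 26.203 kips/bolt; interior L_c = 2.375 − 0.9375 = 1.4375, R_n = 28.031 kips/bolt. φR_n = 0.75 × (2×26.203 + 4×28.031) = 123.4 kips.
Governing: min(227.3, 123.4) = 123.4 kips → bearing.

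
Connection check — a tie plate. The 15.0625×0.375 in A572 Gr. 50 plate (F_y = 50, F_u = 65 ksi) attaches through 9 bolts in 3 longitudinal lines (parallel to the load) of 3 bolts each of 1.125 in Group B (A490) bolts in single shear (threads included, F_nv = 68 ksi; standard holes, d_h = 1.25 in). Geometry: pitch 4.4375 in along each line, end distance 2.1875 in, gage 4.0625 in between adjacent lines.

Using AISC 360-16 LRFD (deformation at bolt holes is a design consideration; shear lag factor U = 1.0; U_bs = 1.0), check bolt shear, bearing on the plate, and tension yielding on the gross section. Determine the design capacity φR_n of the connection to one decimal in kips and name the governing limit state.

254.2 kips (gross-section yield governs)

Bolt shear: A_b = π(1.125)²/4 = 0.99402 in². φR_n = 0.75 × 68 × 0.99402 × 9 × 1 = 456.3 kips.
Bearing (0.375 in plate, F_u = 65 ksi): end bolts L_c = 2.1875 − 1.25/2 = 1.5625, R_n = min(1.2×1.5625×0.375×65, 2.4×1.125×0.375×65) = 45.703 kips/bolt; interior L_c = 4.4375 − 1.25 = 3.1875, R_n = 65.813 kips/bolt. φR_n = 0.75 × (3×45.703 + 6×65.813) = 399.0 kips.
Tension yield (gross): A_g = 15.0625×0.375 = 5.6484 in². φR_n = 0.90 × 50 × 5.6484 = 254.2 kips.
Governing: min(456.3, 399.0, 254.2) = 254.2 kips → gross-section yield.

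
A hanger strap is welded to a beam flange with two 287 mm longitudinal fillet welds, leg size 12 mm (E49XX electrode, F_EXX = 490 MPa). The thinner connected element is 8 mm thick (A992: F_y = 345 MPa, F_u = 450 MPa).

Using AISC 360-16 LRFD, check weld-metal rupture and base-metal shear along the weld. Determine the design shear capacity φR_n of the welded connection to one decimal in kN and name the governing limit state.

929.9 kN (base-metal shear governs)

Weld metal: throat = 0.707×12 = 8.484 mm, L = 2×287 = 574 mm. φR_n = 0.75 × 0.6 × 490 × 8.484 × 574 = 1073.8 kN.
Base metal shear (8 mm plate): yield φR_n = 1.0×0.6×345×8×574 = 950.5 kN; rupture φR_n = 0.75×0.6×450×8×574 = 929.9 kN; take 929.9 kN (rupture).
Governing: min(1073.8, 929.9) = 929.9 kN → base-metal shear.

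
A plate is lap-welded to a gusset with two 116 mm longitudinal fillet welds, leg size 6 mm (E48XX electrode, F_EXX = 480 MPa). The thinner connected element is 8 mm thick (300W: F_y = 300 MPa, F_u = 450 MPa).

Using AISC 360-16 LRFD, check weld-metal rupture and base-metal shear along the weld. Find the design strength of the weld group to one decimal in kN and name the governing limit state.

212.6 kN (weld metal governs)

Weld metal: throat = 0.707×6 = 4.242 mm, L = 2×116 = 232 mm. φR_n = 0.75 × 0.6 × 480 × 4.242 × 232 = 212.6 kN.
Base metal shear (8 mm plate): yield φR_n = 1.0×0.6×300×8×232 = 334.1 kN; rupture φR_n = 0.75×0.6×450×8×232 = 375.8 kN; take 334.1 kN (yield).
Governing: min(212.6, 334.1) = 212.6 kN → weld metal.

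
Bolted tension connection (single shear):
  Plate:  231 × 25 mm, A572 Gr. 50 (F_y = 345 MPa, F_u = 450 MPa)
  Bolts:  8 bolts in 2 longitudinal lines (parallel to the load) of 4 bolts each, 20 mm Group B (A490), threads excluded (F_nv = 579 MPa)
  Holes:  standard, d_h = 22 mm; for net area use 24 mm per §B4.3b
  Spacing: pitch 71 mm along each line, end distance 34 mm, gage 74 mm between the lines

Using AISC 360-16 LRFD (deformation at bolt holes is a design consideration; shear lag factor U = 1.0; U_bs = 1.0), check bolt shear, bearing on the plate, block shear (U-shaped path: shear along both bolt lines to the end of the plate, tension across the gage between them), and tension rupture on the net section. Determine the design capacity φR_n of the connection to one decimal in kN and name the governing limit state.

1091.4 kN (bolt shear governs)

Bolt shear: A_b = π(20)²/4 = 314.16 mm². φR_n = 0.75 × 579 × 314.16 × 8 × 1 = 1091.4 kN.
Bearing (25 mm plate, F_u = 450 MPa): end bolts L_c = 34 − 22/2 = 23, R_n = min(1.2×23×25×450, 2.4×20×25×450) = 310.5 kN/bolt; interior L_c = 71 − 22 = 49, R_n = 540 kN/bolt. φR_n = 0.75 × (2×310.5 + 6×540) = 2895.8 kN.
Block shear: shear path 2×[34+3×71] = 2×247 mm, A_gv = 12350, A_nv = 2×(247 − 3.5×24)×25 = 8150 mm²; tension across gage: (74 − 1×24)×25 = 1250 mm². R_n = min(0.6×450×8150, 0.6×345×12350) + 1.0×450×1250 = min(2200.5, 2556.5) + 562.5 = 2763 kN. φR_n = 0.75 × 2763 = 2072.3 kN.
Tension rupture (net): A_n = (231 − 2×24)×25 = 4575 mm² (U = 1.0, A_e = A_n). φR_n = 0.75 × 450 × 4575 = 1544.1 kN.
Governing: min(1091.4, 2895.8, 2072.3, 1544.1) = 1091.4 kN → bolt shear.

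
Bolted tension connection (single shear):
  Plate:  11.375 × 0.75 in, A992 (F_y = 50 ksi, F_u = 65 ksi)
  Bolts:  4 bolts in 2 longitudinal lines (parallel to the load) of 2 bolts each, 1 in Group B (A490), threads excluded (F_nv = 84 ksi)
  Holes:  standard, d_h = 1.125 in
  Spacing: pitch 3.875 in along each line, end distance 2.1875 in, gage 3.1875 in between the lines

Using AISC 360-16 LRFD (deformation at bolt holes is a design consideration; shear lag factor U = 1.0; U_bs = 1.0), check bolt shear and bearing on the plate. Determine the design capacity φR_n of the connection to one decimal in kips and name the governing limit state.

Bolt shear: A_b = π(1)²/4 = 0.7854 in². φR_n = 0.75 × 84 × 0.7854 × 4 × 1 = 197.9 kips.
Bearing (0.75 in plate, F_u = 65 ksi): end bolts L_c = 2.1875 − 1.125/2 = 1.625, R_n = min(1.2×1.625×0.75×65, 2.4×1×0.75×65) = 95.063 kips/bolt; interior L_c = 3.875 − 1.125 = 2.75, R_n = 117 kips/bolt. φR_n = 0.75 × (2×95.063 + 2×117) = 318.1 kips.
Governing: min(197.9, 318.1) = 197.9 kips → bolt shear.

197.9 kips (bolt shear governs)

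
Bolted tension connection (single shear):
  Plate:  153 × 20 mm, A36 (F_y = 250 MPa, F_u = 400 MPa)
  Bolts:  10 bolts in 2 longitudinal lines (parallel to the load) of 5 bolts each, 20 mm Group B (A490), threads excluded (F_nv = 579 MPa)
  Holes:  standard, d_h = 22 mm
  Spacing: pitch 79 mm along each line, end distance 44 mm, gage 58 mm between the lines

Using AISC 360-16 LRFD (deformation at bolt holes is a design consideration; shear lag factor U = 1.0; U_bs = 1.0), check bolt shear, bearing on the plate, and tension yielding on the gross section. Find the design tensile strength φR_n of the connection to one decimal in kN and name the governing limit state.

Bolt shear: A_b = π(20)²/4 = 314.16 mm². φR_n = 0.75 × 579 × 314.16 × 10 × 1 = 1364.2 kN.
Bearing (20 mm plate, F_u = 400 MPa): end bolts L_c = 44 − 22/2 = 33, R_n = min(1.2×33×20×400, 2.4×20×20×400) = 316.8 kN/bolt; interior L_c = 79 − 22 = 57, R_n = 384 kN/bolt. φR_n = 0.75 × (2×316.8 + 8×384) = 2779.2 kN.
Tension yield (gross): A_g = 153×20 = 3060 mm². φR_n = 0.90 × 250 × 3060 = 688.5 kN.
Governing: min(1364.2, 2779.2, 688.5) = 688.5 kN → gross-section yield.

688.5 kN (gross-section yield governs)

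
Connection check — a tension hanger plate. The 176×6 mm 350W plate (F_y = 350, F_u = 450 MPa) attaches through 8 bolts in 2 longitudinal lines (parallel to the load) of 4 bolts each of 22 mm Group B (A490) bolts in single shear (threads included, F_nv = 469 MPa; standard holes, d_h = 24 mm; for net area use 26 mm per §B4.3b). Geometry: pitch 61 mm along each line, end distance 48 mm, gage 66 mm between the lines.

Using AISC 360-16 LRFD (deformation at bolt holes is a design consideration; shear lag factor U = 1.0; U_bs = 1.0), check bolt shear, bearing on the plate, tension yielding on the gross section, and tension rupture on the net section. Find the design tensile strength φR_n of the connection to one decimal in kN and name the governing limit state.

Bolt shear: A_b = π(22)²/4 = 380.13 mm². φR_n = 0.75 × 469 × 380.13 × 8 × 1 = 1069.7 kN.
Bearing (6 mm plate, F_u = 450 MPa): end bolts L_c = 48 − 24/2 = 36, R_n = min(1.2×36×6×450, 2.4×22×6×450) = 116.64 kN/bolt; interior L_c = 61 − 24 = 37, R_n = 119.88 kN/bolt. φR_n = 0.75 × (2×116.64 + 6×119.88) = 714.4 kN.
Tension yield (gross): A_g = 176×6 = 1056 mm². φR_n = 0.90 × 350 × 1056 = 332.6 kN.
Tension rupture (net): A_n = (176 − 2×26)×6 = 744 mm² (U = 1.0, A_e = A_n). φR_n = 0.75 × 450 × 744 = 251.1 kN.
Governing: min(1069.7, 714.4, 332.6, 251.1) = 251.1 kN → net-section rupture.

251.1 kN (net-section rupture governs)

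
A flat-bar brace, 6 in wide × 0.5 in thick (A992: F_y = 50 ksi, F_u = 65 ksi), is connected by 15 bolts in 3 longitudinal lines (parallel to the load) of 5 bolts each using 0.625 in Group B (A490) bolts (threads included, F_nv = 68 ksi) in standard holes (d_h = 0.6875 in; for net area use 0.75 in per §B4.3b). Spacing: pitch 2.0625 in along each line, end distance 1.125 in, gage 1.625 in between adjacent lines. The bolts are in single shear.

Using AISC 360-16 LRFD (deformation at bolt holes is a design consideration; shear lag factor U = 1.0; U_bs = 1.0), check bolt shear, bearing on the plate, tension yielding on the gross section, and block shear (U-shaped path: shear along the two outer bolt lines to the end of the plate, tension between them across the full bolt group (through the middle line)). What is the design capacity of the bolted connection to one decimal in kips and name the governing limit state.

Bolt shear: A_b = π(0.625)²/4 = 0.3068 in². φR_n = 0.75 × 68 × 0.3068 × 15 × 1 = 234.7 kips.
Bearing (0.5 in plate, F_u = 65 ksi): end bolts L_c = 1.125 − 0.6875/2 = 0.78125, R_n = min(1.2×0.78125×0.5×65, 2.4×0.625×0.5×65) = 30.469 kips/bolt; interior L_c = 2.0625 − 0.6875 = 1.375, R_n = 48.75 kips/bolt. φR_n = 0.75 × (3×30.469 + 12×48.75) = 507.3 kips.
Tension yield (gross): A_g = 6×0.5 = 3 in². φR_n = 0.90 × 50 × 3 = 135.0 kips.
Block shear: shear path 2×[1.125+4×2.0625] = 2×9.375 in, A_gv = 9.375, A_nv = 2×(9.375 − 4.5×0.75)×0.5 = 6 in²; tension across gage: (3.25 − 2×0.75)×0.5 = 0.875 in². R_n = min(0.6×65×6, 0.6×50×9.375) + 1.0×65×0.875 = min(234, 281.25) + 56.875 = 290.88 kips. φR_n = 0.75 × 290.88 = 218.2 kips.
Governing: min(234.7, 507.3, 135.0, 218.2) = 135.0 kips → gross-section yield.

135.0 kips (gross-section yield governs)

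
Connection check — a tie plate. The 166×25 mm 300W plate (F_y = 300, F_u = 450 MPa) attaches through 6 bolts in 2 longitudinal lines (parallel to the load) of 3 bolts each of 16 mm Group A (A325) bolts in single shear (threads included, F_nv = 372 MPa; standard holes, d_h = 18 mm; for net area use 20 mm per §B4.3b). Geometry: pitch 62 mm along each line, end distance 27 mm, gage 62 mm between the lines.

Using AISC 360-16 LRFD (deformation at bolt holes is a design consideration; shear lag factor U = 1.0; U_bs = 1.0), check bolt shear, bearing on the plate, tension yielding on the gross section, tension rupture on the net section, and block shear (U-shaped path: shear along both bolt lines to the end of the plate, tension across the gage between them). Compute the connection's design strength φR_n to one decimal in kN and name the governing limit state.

Bolt shear: A_b = π(16)²/4 = 201.06 mm². φR_n = 0.75 × 372 × 201.06 × 6 × 1 = 336.6 kN.
Bearing (25 mm plate, F_u = 450 MPa): end bolts L_c = 27 − 18/2 = 18, R_n = min(1.2×18×25×450, 2.4×16×25×450) = 243 kN/bolt; interior L_c = 62 − 18 = 44, R_n = 432 kN/bolt. φR_n = 0.75 × (2×243 + 4×432) = 1660.5 kN.
Tension yield (gross): A_g = 166×25 = 4150 mm². φR_n = 0.90 × 300 × 4150 = 1120.5 kN.
Tension rupture (net): A_n = (166 − 2×20)×25 = 3150 mm² (U = 1.0, A_e = A_n). φR_n = 0.75 × 450 × 3150 = 1063.1 kN.
Block shear: shear path 2×[27+2×62] = 2×151 mm, A_gv = 7550, A_nv = 2×(151 − 2.5×20)×25 = 5050 mm²; tension across gage: (62 − 1×20)×25 = 1050 mm². R_n = min(0.6×450×5050, 0.6×300×7550) + 1.0×450×1050 = min(1363.5, 1359) + 472.5 = 1831.5 kN. φR_n = 0.75 × 1831.5 = 1373.6 kN.
Governing: min(336.6, 1660.5, 1120.5, 1063.1, 1373.6) = 336.6 kN → bolt shear.

336.6 kN (bolt shear governs)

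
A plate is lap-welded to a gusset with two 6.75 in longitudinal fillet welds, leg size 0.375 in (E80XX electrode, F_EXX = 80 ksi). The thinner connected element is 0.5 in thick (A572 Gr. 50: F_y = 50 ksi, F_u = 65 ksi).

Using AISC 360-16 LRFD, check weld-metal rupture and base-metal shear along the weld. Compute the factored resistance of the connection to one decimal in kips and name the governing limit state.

Weld metal: throat = 0.707×0.375 = 0.26513 in, L = 2×6.75 = 13.5 in. φR_n = 0.75 × 0.6 × 80 × 0.26513 × 13.5 = 128.9 kips.
Base metal shear (0.5 in plate): yield φR_n = 1.0×0.6×50×0.5×13.5 = 202.5 kips; rupture φR_n = 0.75×0.6×65×0.5×13.5 = 197.4 kips; take 197.4 kips (rupture).
Governing: min(128.9, 197.4) = 128.9 kips → weld metal.

128.9 kips (weld metal governs)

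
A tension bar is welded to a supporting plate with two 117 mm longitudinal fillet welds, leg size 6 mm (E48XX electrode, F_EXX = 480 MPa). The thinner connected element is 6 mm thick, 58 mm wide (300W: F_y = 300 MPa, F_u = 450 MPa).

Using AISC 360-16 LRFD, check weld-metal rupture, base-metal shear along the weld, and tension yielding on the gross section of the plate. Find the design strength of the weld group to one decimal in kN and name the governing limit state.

Weld metal: throat = 0.707×6 = 4.242 mm, L = 2×117 = 234 mm. φR_n = 0.75 × 0.6 × 480 × 4.242 × 234 = 214.4 kN.
Base metal shear (6 mm plate): yield φR_n = 1.0×0.6×300×6×234 = 252.7 kN; rupture φR_n = 0.75×0.6×450×6×234 = 284.3 kN; take 252.7 kN (yield).
Tension yield (gross): A_g = 58×6 = 348 mm². φR_n = 0.90 × 300 × 348 = 94.0 kN.
Governing: min(214.4, 252.7, 94.0) = 94.0 kN → gross-section yield.

94.0 kN (gross-section yield governs)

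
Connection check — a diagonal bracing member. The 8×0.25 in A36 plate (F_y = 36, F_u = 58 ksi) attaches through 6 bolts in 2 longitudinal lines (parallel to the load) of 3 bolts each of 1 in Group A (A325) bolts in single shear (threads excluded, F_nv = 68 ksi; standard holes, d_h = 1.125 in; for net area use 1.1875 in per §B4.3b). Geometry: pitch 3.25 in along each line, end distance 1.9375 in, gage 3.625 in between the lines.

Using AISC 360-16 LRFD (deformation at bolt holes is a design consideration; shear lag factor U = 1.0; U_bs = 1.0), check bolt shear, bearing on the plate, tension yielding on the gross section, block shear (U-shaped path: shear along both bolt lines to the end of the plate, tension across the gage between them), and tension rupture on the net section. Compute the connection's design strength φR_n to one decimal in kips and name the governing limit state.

61.2 kips (net-section rupture governs)

Bolt shear: A_b = π(1)²/4 = 0.7854 in². φR_n = 0.75 × 68 × 0.7854 × 6 × 1 = 240.3 kips.
Bearing (0.25 in plate, F_u = 58 ksi): end bolts L_c = 1.9375 − 1.125/2 = 1.375, R_n = min(1.2×1.375×0.25×58, 2.4×1×0.25×58) = 23.925 kips/bolt; interior L_c = 3.25 − 1.125 = 2.125, R_n = 34.8 kips/bolt. φR_n = 0.75 × (2×23.925 + 4×34.8) = 140.3 kips.
Tension yield (gross): A_g = 8×0.25 = 2 in². φR_n = 0.90 × 36 × 2 = 64.8 kips.
Block shear: shear path 2×[1.9375+2×3.25] = 2×8.4375 in, A_gv = 4.2188, A_nv = 2×(8.4375 − 2.5×1.1875)×0.25 = 2.7344 in²; tension across gage: (3.625 − 1×1.1875)×0.25 = 0.60938 in². R_n = min(0.6×58×2.7344, 0.6×36×4.2188) + 1.0×58×0.60938 = min(95.157, 91.126) + 35.344 = 126.47 kips. φR_n = 0.75 × 126.47 = 94.9 kips.
Tension rupture (net): A_n = (8 − 2×1.1875)×0.25 = 1.4063 in² (U = 1.0, A_e = A_n). φR_n = 0.75 × 58 × 1.4063 = 61.2 kips.
Governing: min(240.3, 140.3, 64.8, 94.9, 61.2) = 61.2 kips → net-section rupture.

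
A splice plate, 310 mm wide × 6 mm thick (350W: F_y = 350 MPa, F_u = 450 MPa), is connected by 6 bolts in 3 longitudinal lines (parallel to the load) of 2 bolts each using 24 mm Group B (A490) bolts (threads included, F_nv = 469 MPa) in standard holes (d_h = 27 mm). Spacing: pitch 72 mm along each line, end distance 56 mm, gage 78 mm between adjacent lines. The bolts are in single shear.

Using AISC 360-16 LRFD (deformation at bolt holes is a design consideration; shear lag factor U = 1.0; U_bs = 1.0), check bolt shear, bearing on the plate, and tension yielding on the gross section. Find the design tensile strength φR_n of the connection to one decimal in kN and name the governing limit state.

Bolt shear: A_b = π(24)²/4 = 452.39 mm². φR_n = 0.75 × 469 × 452.39 × 6 × 1 = 954.8 kN.
Bearing (6 mm plate, F_u = 450 MPa): end bolts L_c = 56 − 27/2 = 42.5, R_n = min(1.2×42.5×6×450, 2.4×24×6×450) = 137.7 kN/bolt; interior L_c = 72 − 27 = 45, R_n = 145.8 kN/bolt. φR_n = 0.75 × (3×137.7 + 3×145.8) = 637.9 kN.
Tension yield (gross): A_g = 310×6 = 1860 mm². φR_n = 0.90 × 350 × 1860 = 585.9 kN.
Governing: min(954.8, 637.9, 585.9) = 585.9 kN → gross-section yield.

585.9 kN (gross-section yield governs)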